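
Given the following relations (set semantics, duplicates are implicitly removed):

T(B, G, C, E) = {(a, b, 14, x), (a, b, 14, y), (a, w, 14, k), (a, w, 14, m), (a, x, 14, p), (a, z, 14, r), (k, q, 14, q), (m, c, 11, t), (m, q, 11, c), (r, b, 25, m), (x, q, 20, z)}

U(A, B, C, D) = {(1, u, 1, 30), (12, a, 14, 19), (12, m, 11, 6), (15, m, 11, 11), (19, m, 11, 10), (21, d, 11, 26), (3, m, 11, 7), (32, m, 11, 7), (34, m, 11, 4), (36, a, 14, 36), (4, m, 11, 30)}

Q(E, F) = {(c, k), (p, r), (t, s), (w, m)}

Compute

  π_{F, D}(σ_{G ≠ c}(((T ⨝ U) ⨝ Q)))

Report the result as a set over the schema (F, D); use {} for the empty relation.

Joining T and U on B, C yields {(a, b, 14, x, 12, 19), (a, b, 14, x, 36, 36), (a, b, 14, y, 12, 19), (a, b, 14, y, 36, 36), (a, w, 14, k, 12, 19), (a, w, 14, k, 36, 36), (a, w, 14, m, 12, 19), (a, w, 14, m, 36, 36), (a, x, 14, p, 12, 19), (a, x, 14, p, 36, 36), (a, z, 14, r, 12, 19), (a, z, 14, r, 36, 36), (m, c, 11, t, 12, 6), (m, c, 11, t, 15, 11), (m, c, 11, t, 19, 10), (m, c, 11, t, 3, 7), (m, c, 11, t, 32, 7), (m, c, 11, t, 34, 4), (m, c, 11, t, 4, 30), (m, q, 11, c, 12, 6), (m, q, 11, c, 15, 11), (m, q, 11, c, 19, 10), (m, q, 11, c, 3, 7), (m, q, 11, c, 32, 7), (m, q, 11, c, 34, 4), (m, q, 11, c, 4, 30)}.
Joining (T ⨝ U) and Q on E yields {(a, x, 14, p, 12, 19, r), (a, x, 14, p, 36, 36, r), (m, c, 11, t, 12, 6, s), (m, c, 11, t, 15, 11, s), (m, c, 11, t, 19, 10, s), (m, c, 11, t, 3, 7, s), (m, c, 11, t, 32, 7, s), (m, c, 11, t, 34, 4, s), (m, c, 11, t, 4, 30, s), (m, q, 11, c, 12, 6, k), (m, q, 11, c, 15, 11, k), (m, q, 11, c, 19, 10, k), (m, q, 11, c, 3, 7, k), (m, q, 11, c, 32, 7, k), (m, q, 11, c, 34, 4, k), (m, q, 11, c, 4, 30, k)}.
Filtering on G ≠ c leaves {(a, x, 14, p, 12, 19, r), (a, x, 14, p, 36, 36, r), (m, q, 11, c, 12, 6, k), (m, q, 11, c, 15, 11, k), (m, q, 11, c, 19, 10, k), (m, q, 11, c, 3, 7, k), (m, q, 11, c, 32, 7, k), (m, q, 11, c, 34, 4, k), (m, q, 11, c, 4, 30, k)}.
π[F, D]: project onto (F, D) (1 duplicate(s) eliminated) → {(k, 10), (k, 11), (k, 30), (k, 4), (k, 6), (k, 7), (r, 19), (r, 36)}

{(k, 10), (k, 11), (k, 30), (k, 4), (k, 6), (k, 7), (r, 19), (r, 36)}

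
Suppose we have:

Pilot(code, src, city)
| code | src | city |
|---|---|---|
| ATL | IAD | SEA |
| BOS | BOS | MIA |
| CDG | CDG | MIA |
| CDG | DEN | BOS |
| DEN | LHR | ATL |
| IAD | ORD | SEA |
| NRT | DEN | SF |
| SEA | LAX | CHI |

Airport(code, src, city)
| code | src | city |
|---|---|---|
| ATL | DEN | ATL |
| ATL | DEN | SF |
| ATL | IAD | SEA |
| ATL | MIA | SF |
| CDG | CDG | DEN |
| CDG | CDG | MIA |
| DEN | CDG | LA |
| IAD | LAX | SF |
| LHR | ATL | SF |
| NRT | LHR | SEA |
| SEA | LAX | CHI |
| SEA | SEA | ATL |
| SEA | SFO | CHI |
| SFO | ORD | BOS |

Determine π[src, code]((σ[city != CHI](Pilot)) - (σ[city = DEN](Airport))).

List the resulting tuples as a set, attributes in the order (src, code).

Filtering on city != CHI leaves {(ATL, IAD, SEA), (BOS, BOS, MIA), (CDG, CDG, MIA), (CDG, DEN, BOS), (DEN, LHR, ATL), (IAD, ORD, SEA), (NRT, DEN, SF)}.
Filtering on city = DEN leaves {(CDG, CDG, DEN)}.
Difference: {(ATL, IAD, SEA), (BOS, BOS, MIA), (CDG, CDG, MIA), (CDG, DEN, BOS), (DEN, LHR, ATL), (IAD, ORD, SEA), (NRT, DEN, SF)} with {(CDG, CDG, DEN)} → {(ATL, IAD, SEA), (BOS, BOS, MIA), (CDG, CDG, MIA), (CDG, DEN, BOS), (DEN, LHR, ATL), (IAD, ORD, SEA), (NRT, DEN, SF)}
π[src, code]: project onto (src, code) → {(BOS, BOS), (CDG, CDG), (DEN, CDG), (DEN, NRT), (IAD, ATL), (LHR, DEN), (ORD, IAD)}

{(BOS, BOS), (CDG, CDG), (DEN, CDG), (DEN, NRT), (IAD, ATL), (LHR, DEN), (ORD, IAD)}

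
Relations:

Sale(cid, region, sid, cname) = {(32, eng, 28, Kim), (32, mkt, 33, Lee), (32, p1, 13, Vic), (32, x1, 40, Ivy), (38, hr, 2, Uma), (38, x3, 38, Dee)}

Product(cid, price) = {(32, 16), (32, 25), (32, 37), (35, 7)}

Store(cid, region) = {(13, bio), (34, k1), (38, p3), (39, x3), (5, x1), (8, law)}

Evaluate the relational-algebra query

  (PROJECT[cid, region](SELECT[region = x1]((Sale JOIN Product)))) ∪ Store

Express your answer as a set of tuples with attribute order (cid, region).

{(13, bio), (32, x1), (34, k1), (38, p3), (39, x3), (5, x1), (8, law)}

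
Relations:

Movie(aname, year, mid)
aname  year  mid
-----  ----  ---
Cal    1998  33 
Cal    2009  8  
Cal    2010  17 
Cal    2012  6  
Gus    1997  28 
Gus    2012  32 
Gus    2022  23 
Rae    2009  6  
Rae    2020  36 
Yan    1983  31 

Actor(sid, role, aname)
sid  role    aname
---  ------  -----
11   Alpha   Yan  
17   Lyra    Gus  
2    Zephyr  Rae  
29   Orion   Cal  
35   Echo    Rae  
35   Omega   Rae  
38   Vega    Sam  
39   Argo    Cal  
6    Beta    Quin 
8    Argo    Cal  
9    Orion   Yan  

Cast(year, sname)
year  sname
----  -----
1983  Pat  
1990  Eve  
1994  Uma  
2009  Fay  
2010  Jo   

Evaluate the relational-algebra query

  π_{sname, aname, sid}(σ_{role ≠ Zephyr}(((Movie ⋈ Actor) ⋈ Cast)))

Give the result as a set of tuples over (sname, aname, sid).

Joining Movie and Actor on aname yields {(Cal, 1998, 33, 29, Orion), (Cal, 1998, 33, 39, Argo), (Cal, 1998, 33, 8, Argo), (Cal, 2009, 8, 29, Orion), (Cal, 2009, 8, 39, Argo), (Cal, 2009, 8, 8, Argo), (Cal, 2010, 17, 29, Orion), (Cal, 2010, 17, 39, Argo), (Cal, 2010, 17, 8, Argo), (Cal, 2012, 6, 29, Orion), (Cal, 2012, 6, 39, Argo), (Cal, 2012, 6, 8, Argo), (Gus, 1997, 28, 17, Lyra), (Gus, 2012, 32, 17, Lyra), (Gus, 2022, 23, 17, Lyra), (Rae, 2009, 6, 2, Zephyr), (Rae, 2009, 6, 35, Echo), (Rae, 2009, 6, 35, Omega), (Rae, 2020, 36, 2, Zephyr), (Rae, 2020, 36, 35, Echo), (Rae, 2020, 36, 35, Omega), (Yan, 1983, 31, 11, Alpha), (Yan, 1983, 31, 9, Orion)}.
Joining (Movie ⋈ Actor) and Cast on year yields {(Cal, 2009, 8, 29, Orion, Fay), (Cal, 2009, 8, 39, Argo, Fay), (Cal, 2009, 8, 8, Argo, Fay), (Cal, 2010, 17, 29, Orion, Jo), (Cal, 2010, 17, 39, Argo, Jo), (Cal, 2010, 17, 8, Argo, Jo), (Rae, 2009, 6, 2, Zephyr, Fay), (Rae, 2009, 6, 35, Echo, Fay), (Rae, 2009, 6, 35, Omega, Fay), (Yan, 1983, 31, 11, Alpha, Pat), (Yan, 1983, 31, 9, Orion, Pat)}.
Filtering on role ≠ Zephyr leaves {(Cal, 2009, 8, 29, Orion, Fay), (Cal, 2009, 8, 39, Argo, Fay), (Cal, 2009, 8, 8, Argo, Fay), (Cal, 2010, 17, 29, Orion, Jo), (Cal, 2010, 17, 39, Argo, Jo), (Cal, 2010, 17, 8, Argo, Jo), (Rae, 2009, 6, 35, Echo, Fay), (Rae, 2009, 6, 35, Omega, Fay), (Yan, 1983, 31, 11, Alpha, Pat), (Yan, 1983, 31, 9, Orion, Pat)}.
Projecting to sname, aname, sid (1 duplicate(s) eliminated): {(Fay, Cal, 29), (Fay, Cal, 39), (Fay, Cal, 8), (Fay, Rae, 35), (Jo, Cal, 29), (Jo, Cal, 39), (Jo, Cal, 8), (Pat, Yan, 11), (Pat, Yan, 9)}

{(Fay, Cal, 29), (Fay, Cal, 39), (Fay, Cal, 8), (Fay, Rae, 35), (Jo, Cal, 29), (Jo, Cal, 39), (Jo, Cal, 8), (Pat, Yan, 11), (Pat, Yan, 9)}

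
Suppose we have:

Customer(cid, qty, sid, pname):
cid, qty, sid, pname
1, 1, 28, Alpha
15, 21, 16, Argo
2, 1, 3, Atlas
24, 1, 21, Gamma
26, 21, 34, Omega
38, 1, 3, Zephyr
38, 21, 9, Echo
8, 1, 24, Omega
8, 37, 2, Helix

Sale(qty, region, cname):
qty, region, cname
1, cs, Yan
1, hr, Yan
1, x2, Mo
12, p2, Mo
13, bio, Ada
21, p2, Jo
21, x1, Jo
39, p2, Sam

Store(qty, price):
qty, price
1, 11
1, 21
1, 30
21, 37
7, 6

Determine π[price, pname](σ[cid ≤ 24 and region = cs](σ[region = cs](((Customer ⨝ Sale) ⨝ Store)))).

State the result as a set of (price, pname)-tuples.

Customer ⋈ Sale (natural join on qty): {(1, 1, 28, Alpha, cs, Yan), (1, 1, 28, Alpha, hr, Yan), (1, 1, 28, Alpha, x2, Mo), (15, 21, 16, Argo, p2, Jo), (15, 21, 16, Argo, x1, Jo), (2, 1, 3, Atlas, cs, Yan), (2, 1, 3, Atlas, hr, Yan), (2, 1, 3, Atlas, x2, Mo), (24, 1, 21, Gamma, cs, Yan), (24, 1, 21, Gamma, hr, Yan), (24, 1, 21, Gamma, x2, Mo), (26, 21, 34, Omega, p2, Jo), (26, 21, 34, Omega, x1, Jo), (38, 1, 3, Zephyr, cs, Yan), (38, 1, 3, Zephyr, hr, Yan), (38, 1, 3, Zephyr, x2, Mo), (38, 21, 9, Echo, p2, Jo), (38, 21, 9, Echo, x1, Jo), (8, 1, 24, Omega, cs, Yan), (8, 1, 24, Omega, hr, Yan), (8, 1, 24, Omega, x2, Mo)}
(Customer ⨝ Sale) ⋈ Store (natural join on qty): {(1, 1, 28, Alpha, cs, Yan, 11), (1, 1, 28, Alpha, cs, Yan, 21), (1, 1, 28, Alpha, cs, Yan, 30), (1, 1, 28, Alpha, hr, Yan, 11), (1, 1, 28, Alpha, hr, Yan, 21), (1, 1, 28, Alpha, hr, Yan, 30), (1, 1, 28, Alpha, x2, Mo, 11), (1, 1, 28, Alpha, x2, Mo, 21), (1, 1, 28, Alpha, x2, Mo, 30), (15, 21, 16, Argo, p2, Jo, 37), (15, 21, 16, Argo, x1, Jo, 37), (2, 1, 3, Atlas, cs, Yan, 11), (2, 1, 3, Atlas, cs, Yan, 21), (2, 1, 3, Atlas, cs, Yan, 30), (2, 1, 3, Atlas, hr, Yan, 11), (2, 1, 3, Atlas, hr, Yan, 21), (2, 1, 3, Atlas, hr, Yan, 30), (2, 1, 3, Atlas, x2, Mo, 11), (2, 1, 3, Atlas, x2, Mo, 21), (2, 1, 3, Atlas, x2, Mo, 30), (24, 1, 21, Gamma, cs, Yan, 11), (24, 1, 21, Gamma, cs, Yan, 21), (24, 1, 21, Gamma, cs, Yan, 30), (24, 1, 21, Gamma, hr, Yan, 11), (24, 1, 21, Gamma, hr, Yan, 21), (24, 1, 21, Gamma, hr, Yan, 30), (24, 1, 21, Gamma, x2, Mo, 11), (24, 1, 21, Gamma, x2, Mo, 21), (24, 1, 21, Gamma, x2, Mo, 30), (26, 21, 34, Omega, p2, Jo, 37), (26, 21, 34, Omega, x1, Jo, 37), (38, 1, 3, Zephyr, cs, Yan, 11), (38, 1, 3, Zephyr, cs, Yan, 21), (38, 1, 3, Zephyr, cs, Yan, 30), (38, 1, 3, Zephyr, hr, Yan, 11), (38, 1, 3, Zephyr, hr, Yan, 21), (38, 1, 3, Zephyr, hr, Yan, 30), (38, 1, 3, Zephyr, x2, Mo, 11), (38, 1, 3, Zephyr, x2, Mo, 21), (38, 1, 3, Zephyr, x2, Mo, 30), (38, 21, 9, Echo, p2, Jo, 37), (38, 21, 9, Echo, x1, Jo, 37), (8, 1, 24, Omega, cs, Yan, 11), (8, 1, 24, Omega, cs, Yan, 21), (8, 1, 24, Omega, cs, Yan, 30), (8, 1, 24, Omega, hr, Yan, 11), (8, 1, 24, Omega, hr, Yan, 21), (8, 1, 24, Omega, hr, Yan, 30), (8, 1, 24, Omega, x2, Mo, 11), (8, 1, 24, Omega, x2, Mo, 21), (8, 1, 24, Omega, x2, Mo, 30)}
Apply σ_{region = cs}; surviving tuples: {(1, 1, 28, Alpha, cs, Yan, 11), (1, 1, 28, Alpha, cs, Yan, 21), (1, 1, 28, Alpha, cs, Yan, 30), (2, 1, 3, Atlas, cs, Yan, 11), (2, 1, 3, Atlas, cs, Yan, 21), (2, 1, 3, Atlas, cs, Yan, 30), (24, 1, 21, Gamma, cs, Yan, 11), (24, 1, 21, Gamma, cs, Yan, 21), (24, 1, 21, Gamma, cs, Yan, 30), (38, 1, 3, Zephyr, cs, Yan, 11), (38, 1, 3, Zephyr, cs, Yan, 21), (38, 1, 3, Zephyr, cs, Yan, 30), (8, 1, 24, Omega, cs, Yan, 11), (8, 1, 24, Omega, cs, Yan, 21), (8, 1, 24, Omega, cs, Yan, 30)}
Apply σ_{cid ≤ 24 and region = cs}; surviving tuples: {(1, 1, 28, Alpha, cs, Yan, 11), (1, 1, 28, Alpha, cs, Yan, 21), (1, 1, 28, Alpha, cs, Yan, 30), (2, 1, 3, Atlas, cs, Yan, 11), (2, 1, 3, Atlas, cs, Yan, 21), (2, 1, 3, Atlas, cs, Yan, 30), (24, 1, 21, Gamma, cs, Yan, 11), (24, 1, 21, Gamma, cs, Yan, 21), (24, 1, 21, Gamma, cs, Yan, 30), (8, 1, 24, Omega, cs, Yan, 11), (8, 1, 24, Omega, cs, Yan, 21), (8, 1, 24, Omega, cs, Yan, 30)}
π_{price, pname} gives {(11, Alpha), (11, Atlas), (11, Gamma), (11, Omega), (21, Alpha), (21, Atlas), (21, Gamma), (21, Omega), (30, Alpha), (30, Atlas), (30, Gamma), (30, Omega)}.

{(11, Alpha), (11, Atlas), (11, Gamma), (11, Omega), (21, Alpha), (21, Atlas), (21, Gamma), (21, Omega), (30, Alpha), (30, Atlas), (30, Gamma), (30, Omega)}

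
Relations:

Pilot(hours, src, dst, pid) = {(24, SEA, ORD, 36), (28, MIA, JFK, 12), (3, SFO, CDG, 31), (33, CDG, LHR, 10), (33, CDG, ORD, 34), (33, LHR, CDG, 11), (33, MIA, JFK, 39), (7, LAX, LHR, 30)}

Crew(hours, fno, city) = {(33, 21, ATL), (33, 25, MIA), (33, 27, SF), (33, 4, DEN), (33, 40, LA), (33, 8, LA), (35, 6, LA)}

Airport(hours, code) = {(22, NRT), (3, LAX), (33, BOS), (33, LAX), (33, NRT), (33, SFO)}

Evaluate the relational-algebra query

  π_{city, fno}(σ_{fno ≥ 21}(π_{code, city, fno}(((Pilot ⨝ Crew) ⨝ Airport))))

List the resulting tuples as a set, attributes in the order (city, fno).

{(ATL, 21), (LA, 40), (MIA, 25), (SF, 27)}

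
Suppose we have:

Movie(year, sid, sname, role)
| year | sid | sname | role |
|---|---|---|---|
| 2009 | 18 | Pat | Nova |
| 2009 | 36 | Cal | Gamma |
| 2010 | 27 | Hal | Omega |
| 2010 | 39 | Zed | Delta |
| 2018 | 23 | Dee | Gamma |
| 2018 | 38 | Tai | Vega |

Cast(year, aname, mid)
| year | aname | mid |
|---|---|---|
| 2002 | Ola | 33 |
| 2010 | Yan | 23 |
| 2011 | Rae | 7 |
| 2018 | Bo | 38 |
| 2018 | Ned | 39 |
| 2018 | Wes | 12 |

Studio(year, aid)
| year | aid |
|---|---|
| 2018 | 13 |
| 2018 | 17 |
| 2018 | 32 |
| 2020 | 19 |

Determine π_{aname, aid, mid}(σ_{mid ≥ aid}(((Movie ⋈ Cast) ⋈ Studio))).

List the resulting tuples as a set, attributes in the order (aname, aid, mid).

Joining Movie and Cast on year yields {(2010, 27, Hal, Omega, Yan, 23), (2010, 39, Zed, Delta, Yan, 23), (2018, 23, Dee, Gamma, Bo, 38), (2018, 23, Dee, Gamma, Ned, 39), (2018, 23, Dee, Gamma, Wes, 12), (2018, 38, Tai, Vega, Bo, 38), (2018, 38, Tai, Vega, Ned, 39), (2018, 38, Tai, Vega, Wes, 12)}.
Joining (Movie ⋈ Cast) and Studio on year yields {(2018, 23, Dee, Gamma, Bo, 38, 13), (2018, 23, Dee, Gamma, Bo, 38, 17), (2018, 23, Dee, Gamma, Bo, 38, 32), (2018, 23, Dee, Gamma, Ned, 39, 13), (2018, 23, Dee, Gamma, Ned, 39, 17), (2018, 23, Dee, Gamma, Ned, 39, 32), (2018, 23, Dee, Gamma, Wes, 12, 13), (2018, 23, Dee, Gamma, Wes, 12, 17), (2018, 23, Dee, Gamma, Wes, 12, 32), (2018, 38, Tai, Vega, Bo, 38, 13), (2018, 38, Tai, Vega, Bo, 38, 17), (2018, 38, Tai, Vega, Bo, 38, 32), (2018, 38, Tai, Vega, Ned, 39, 13), (2018, 38, Tai, Vega, Ned, 39, 17), (2018, 38, Tai, Vega, Ned, 39, 32), (2018, 38, Tai, Vega, Wes, 12, 13), (2018, 38, Tai, Vega, Wes, 12, 17), (2018, 38, Tai, Vega, Wes, 12, 32)}.
Filtering on mid ≥ aid leaves {(2018, 23, Dee, Gamma, Bo, 38, 13), (2018, 23, Dee, Gamma, Bo, 38, 17), (2018, 23, Dee, Gamma, Bo, 38, 32), (2018, 23, Dee, Gamma, Ned, 39, 13), (2018, 23, Dee, Gamma, Ned, 39, 17), (2018, 23, Dee, Gamma, Ned, 39, 32), (2018, 38, Tai, Vega, Bo, 38, 13), (2018, 38, Tai, Vega, Bo, 38, 17), (2018, 38, Tai, Vega, Bo, 38, 32), (2018, 38, Tai, Vega, Ned, 39, 13), (2018, 38, Tai, Vega, Ned, 39, 17), (2018, 38, Tai, Vega, Ned, 39, 32)}.
Keep only column(s) aname, aid, mid (6 duplicate(s) eliminated): {(Bo, 13, 38), (Bo, 17, 38), (Bo, 32, 38), (Ned, 13, 39), (Ned, 17, 39), (Ned, 32, 39)}

{(Bo, 13, 38), (Bo, 17, 38), (Bo, 32, 38), (Ned, 13, 39), (Ned, 17, 39), (Ned, 32, 39)}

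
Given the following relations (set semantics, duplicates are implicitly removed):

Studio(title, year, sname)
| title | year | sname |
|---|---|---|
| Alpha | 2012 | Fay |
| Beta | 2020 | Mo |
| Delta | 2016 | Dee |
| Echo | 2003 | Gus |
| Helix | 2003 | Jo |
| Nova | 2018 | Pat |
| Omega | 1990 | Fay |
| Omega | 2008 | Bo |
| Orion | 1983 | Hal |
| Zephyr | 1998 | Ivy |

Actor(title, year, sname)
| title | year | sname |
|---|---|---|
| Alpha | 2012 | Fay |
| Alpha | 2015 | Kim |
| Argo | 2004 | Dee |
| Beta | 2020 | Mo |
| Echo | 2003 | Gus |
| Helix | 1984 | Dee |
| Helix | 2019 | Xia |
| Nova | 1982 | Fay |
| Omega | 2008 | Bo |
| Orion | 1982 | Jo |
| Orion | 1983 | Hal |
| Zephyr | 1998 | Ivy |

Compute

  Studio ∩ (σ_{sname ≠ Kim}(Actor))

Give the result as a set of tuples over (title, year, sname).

Apply σ_{sname ≠ Kim}; surviving tuples: {(Alpha, 2012, Fay), (Argo, 2004, Dee), (Beta, 2020, Mo), (Echo, 2003, Gus), (Helix, 1984, Dee), (Helix, 2019, Xia), (Nova, 1982, Fay), (Omega, 2008, Bo), (Orion, 1982, Jo), (Orion, 1983, Hal), (Zephyr, 1998, Ivy)}
Taking the intersection: {(Alpha, 2012, Fay), (Beta, 2020, Mo), (Echo, 2003, Gus), (Omega, 2008, Bo), (Orion, 1983, Hal), (Zephyr, 1998, Ivy)}

{(Alpha, 2012, Fay), (Beta, 2020, Mo), (Echo, 2003, Gus), (Omega, 2008, Bo), (Orion, 1983, Hal), (Zephyr, 1998, Ivy)}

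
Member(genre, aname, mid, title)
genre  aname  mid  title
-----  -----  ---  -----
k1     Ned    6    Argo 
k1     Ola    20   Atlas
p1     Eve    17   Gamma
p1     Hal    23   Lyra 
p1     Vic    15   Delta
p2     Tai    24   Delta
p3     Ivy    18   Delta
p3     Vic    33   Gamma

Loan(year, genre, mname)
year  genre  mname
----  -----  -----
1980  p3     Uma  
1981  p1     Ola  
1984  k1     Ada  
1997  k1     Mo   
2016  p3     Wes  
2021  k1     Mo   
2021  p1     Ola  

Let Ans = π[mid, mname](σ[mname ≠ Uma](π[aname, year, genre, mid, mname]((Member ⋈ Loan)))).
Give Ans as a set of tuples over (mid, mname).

Joining Member and Loan on genre yields {(k1, Ned, 6, Argo, 1984, Ada), (k1, Ned, 6, Argo, 1997, Mo), (k1, Ned, 6, Argo, 2021, Mo), (k1, Ola, 20, Atlas, 1984, Ada), (k1, Ola, 20, Atlas, 1997, Mo), (k1, Ola, 20, Atlas, 2021, Mo), (p1, Eve, 17, Gamma, 1981, Ola), (p1, Eve, 17, Gamma, 2021, Ola), (p1, Hal, 23, Lyra, 1981, Ola), (p1, Hal, 23, Lyra, 2021, Ola), (p1, Vic, 15, Delta, 1981, Ola), (p1, Vic, 15, Delta, 2021, Ola), (p3, Ivy, 18, Delta, 1980, Uma), (p3, Ivy, 18, Delta, 2016, Wes), (p3, Vic, 33, Gamma, 1980, Uma), (p3, Vic, 33, Gamma, 2016, Wes)}.
Keep only column(s) aname, year, genre, mid, mname: {(Eve, 1981, p1, 17, Ola), (Eve, 2021, p1, 17, Ola), (Hal, 1981, p1, 23, Ola), (Hal, 2021, p1, 23, Ola), (Ivy, 1980, p3, 18, Uma), (Ivy, 2016, p3, 18, Wes), (Ned, 1984, k1, 6, Ada), (Ned, 1997, k1, 6, Mo), (Ned, 2021, k1, 6, Mo), (Ola, 1984, k1, 20, Ada), (Ola, 1997, k1, 20, Mo), (Ola, 2021, k1, 20, Mo), (Vic, 1980, p3, 33, Uma), (Vic, 1981, p1, 15, Ola), (Vic, 2016, p3, 33, Wes), (Vic, 2021, p1, 15, Ola)}
Selection mname ≠ Uma: {(Eve, 1981, p1, 17, Ola), (Eve, 2021, p1, 17, Ola), (Hal, 1981, p1, 23, Ola), (Hal, 2021, p1, 23, Ola), (Ivy, 2016, p3, 18, Wes), (Ned, 1984, k1, 6, Ada), (Ned, 1997, k1, 6, Mo), (Ned, 2021, k1, 6, Mo), (Ola, 1984, k1, 20, Ada), (Ola, 1997, k1, 20, Mo), (Ola, 2021, k1, 20, Mo), (Vic, 1981, p1, 15, Ola), (Vic, 2016, p3, 33, Wes), (Vic, 2021, p1, 15, Ola)}
Keep only column(s) mid, mname (5 duplicate(s) eliminated): {(15, Ola), (17, Ola), (18, Wes), (20, Ada), (20, Mo), (23, Ola), (33, Wes), (6, Ada), (6, Mo)}

{(15, Ola), (17, Ola), (18, Wes), (20, Ada), (20, Mo), (23, Ola), (33, Wes), (6, Ada), (6, Mo)}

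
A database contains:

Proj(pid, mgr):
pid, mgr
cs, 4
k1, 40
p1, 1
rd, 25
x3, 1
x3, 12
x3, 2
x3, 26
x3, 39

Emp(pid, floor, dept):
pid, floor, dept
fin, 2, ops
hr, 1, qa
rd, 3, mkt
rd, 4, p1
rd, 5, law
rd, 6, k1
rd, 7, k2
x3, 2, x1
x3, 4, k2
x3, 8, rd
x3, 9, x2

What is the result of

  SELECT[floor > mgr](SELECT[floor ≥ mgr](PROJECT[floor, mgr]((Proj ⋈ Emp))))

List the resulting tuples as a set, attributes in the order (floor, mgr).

{(2, 1), (4, 1), (4, 2), (8, 1), (8, 2), (9, 1), (9, 2)}

Natural join on pid: {(rd, 25, 3, mkt), (rd, 25, 4, p1), (rd, 25, 5, law), (rd, 25, 6, k1), (rd, 25, 7, k2), (x3, 1, 2, x1), (x3, 1, 4, k2), (x3, 1, 8, rd), (x3, 1, 9, x2), (x3, 12, 2, x1), (x3, 12, 4, k2), (x3, 12, 8, rd), (x3, 12, 9, x2), (x3, 2, 2, x1), (x3, 2, 4, k2), (x3, 2, 8, rd), (x3, 2, 9, x2), (x3, 26, 2, x1), (x3, 26, 4, k2), (x3, 26, 8, rd), (x3, 26, 9, x2), (x3, 39, 2, x1), (x3, 39, 4, k2), (x3, 39, 8, rd), (x3, 39, 9, x2)}
π_{floor, mgr} gives {(2, 1), (2, 12), (2, 2), (2, 26), (2, 39), (3, 25), (4, 1), (4, 12), (4, 2), (4, 25), (4, 26), (4, 39), (5, 25), (6, 25), (7, 25), (8, 1), (8, 12), (8, 2), (8, 26), (8, 39), (9, 1), (9, 12), (9, 2), (9, 26), (9, 39)}.
Selection floor ≥ mgr: {(2, 1), (2, 2), (4, 1), (4, 2), (8, 1), (8, 2), (9, 1), (9, 2)}
Selection floor > mgr: {(2, 1), (4, 1), (4, 2), (8, 1), (8, 2), (9, 1), (9, 2)}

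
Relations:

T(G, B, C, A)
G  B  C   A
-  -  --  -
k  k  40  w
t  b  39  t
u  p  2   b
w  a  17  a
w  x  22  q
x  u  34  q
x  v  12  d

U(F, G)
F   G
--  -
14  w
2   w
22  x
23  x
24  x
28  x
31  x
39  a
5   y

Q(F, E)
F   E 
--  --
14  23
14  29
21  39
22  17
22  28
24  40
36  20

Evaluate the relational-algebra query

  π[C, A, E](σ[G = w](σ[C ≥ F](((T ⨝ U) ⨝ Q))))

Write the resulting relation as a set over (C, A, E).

{(17, a, 23), (17, a, 29), (22, q, 23), (22, q, 29)}

T ⋈ U (natural join on G): {(w, a, 17, a, 14), (w, a, 17, a, 2), (w, x, 22, q, 14), (w, x, 22, q, 2), (x, u, 34, q, 22), (x, u, 34, q, 23), (x, u, 34, q, 24), (x, u, 34, q, 28), (x, u, 34, q, 31), (x, v, 12, d, 22), (x, v, 12, d, 23), (x, v, 12, d, 24), (x, v, 12, d, 28), (x, v, 12, d, 31)}
(T ⨝ U) ⋈ Q (natural join on F): {(w, a, 17, a, 14, 23), (w, a, 17, a, 14, 29), (w, x, 22, q, 14, 23), (w, x, 22, q, 14, 29), (x, u, 34, q, 22, 17), (x, u, 34, q, 22, 28), (x, u, 34, q, 24, 40), (x, v, 12, d, 22, 17), (x, v, 12, d, 22, 28), (x, v, 12, d, 24, 40)}
Filtering on C ≥ F leaves {(w, a, 17, a, 14, 23), (w, a, 17, a, 14, 29), (w, x, 22, q, 14, 23), (w, x, 22, q, 14, 29), (x, u, 34, q, 22, 17), (x, u, 34, q, 22, 28), (x, u, 34, q, 24, 40)}.
Filtering on G = w leaves {(w, a, 17, a, 14, 23), (w, a, 17, a, 14, 29), (w, x, 22, q, 14, 23), (w, x, 22, q, 14, 29)}.
Projecting to C, A, E: {(17, a, 23), (17, a, 29), (22, q, 23), (22, q, 29)}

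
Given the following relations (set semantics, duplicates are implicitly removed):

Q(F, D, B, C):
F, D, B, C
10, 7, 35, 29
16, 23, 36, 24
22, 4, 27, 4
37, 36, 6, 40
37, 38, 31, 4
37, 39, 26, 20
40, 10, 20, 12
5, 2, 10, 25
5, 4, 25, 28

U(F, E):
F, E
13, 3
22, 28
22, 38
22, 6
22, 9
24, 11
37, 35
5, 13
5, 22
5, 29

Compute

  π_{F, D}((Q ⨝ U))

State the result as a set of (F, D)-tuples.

{(22, 4), (37, 36), (37, 38), (37, 39), (5, 2), (5, 4)}

Natural join on F: {(22, 4, 27, 4, 28), (22, 4, 27, 4, 38), (22, 4, 27, 4, 6), (22, 4, 27, 4, 9), (37, 36, 6, 40, 35), (37, 38, 31, 4, 35), (37, 39, 26, 20, 35), (5, 2, 10, 25, 13), (5, 2, 10, 25, 22), (5, 2, 10, 25, 29), (5, 4, 25, 28, 13), (5, 4, 25, 28, 22), (5, 4, 25, 28, 29)}
Keep only column(s) F, D (7 duplicate(s) eliminated): {(22, 4), (37, 36), (37, 38), (37, 39), (5, 2), (5, 4)}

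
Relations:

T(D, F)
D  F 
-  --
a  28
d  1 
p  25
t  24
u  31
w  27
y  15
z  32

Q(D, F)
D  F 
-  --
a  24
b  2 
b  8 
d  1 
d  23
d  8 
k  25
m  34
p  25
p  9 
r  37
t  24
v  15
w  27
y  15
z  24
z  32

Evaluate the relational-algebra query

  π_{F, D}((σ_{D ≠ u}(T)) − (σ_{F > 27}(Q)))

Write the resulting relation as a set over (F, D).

{(1, d), (15, y), (24, t), (25, p), (27, w), (28, a)}

Selection D ≠ u: {(a, 28), (d, 1), (p, 25), (t, 24), (w, 27), (y, 15), (z, 32)}
Selection F > 27: {(m, 34), (r, 37), (z, 32)}
Set difference of the two operands is {(a, 28), (d, 1), (p, 25), (t, 24), (w, 27), (y, 15)}.
Projecting to F, D: {(1, d), (15, y), (24, t), (25, p), (27, w), (28, a)}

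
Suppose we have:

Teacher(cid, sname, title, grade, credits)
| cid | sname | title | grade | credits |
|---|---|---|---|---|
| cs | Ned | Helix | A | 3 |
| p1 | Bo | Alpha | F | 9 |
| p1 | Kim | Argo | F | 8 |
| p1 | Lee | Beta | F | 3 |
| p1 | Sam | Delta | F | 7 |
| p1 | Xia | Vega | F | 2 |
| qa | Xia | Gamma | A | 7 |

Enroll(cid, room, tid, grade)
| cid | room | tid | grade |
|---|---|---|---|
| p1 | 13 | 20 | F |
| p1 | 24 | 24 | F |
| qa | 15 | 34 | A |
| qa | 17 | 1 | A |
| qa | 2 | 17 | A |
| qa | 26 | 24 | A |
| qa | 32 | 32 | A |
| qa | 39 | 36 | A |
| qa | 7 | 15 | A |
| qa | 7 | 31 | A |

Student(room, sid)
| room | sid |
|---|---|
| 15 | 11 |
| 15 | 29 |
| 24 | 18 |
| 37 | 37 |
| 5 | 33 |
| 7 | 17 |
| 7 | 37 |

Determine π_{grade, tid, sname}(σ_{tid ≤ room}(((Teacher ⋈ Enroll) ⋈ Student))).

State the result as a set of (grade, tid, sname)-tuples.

{(F, 24, Bo), (F, 24, Kim), (F, 24, Lee), (F, 24, Sam), (F, 24, Xia)}

Natural join on cid, grade: {(p1, Bo, Alpha, F, 9, 13, 20), (p1, Bo, Alpha, F, 9, 24, 24), (p1, Kim, Argo, F, 8, 13, 20), (p1, Kim, Argo, F, 8, 24, 24), (p1, Lee, Beta, F, 3, 13, 20), (p1, Lee, Beta, F, 3, 24, 24), (p1, Sam, Delta, F, 7, 13, 20), (p1, Sam, Delta, F, 7, 24, 24), (p1, Xia, Vega, F, 2, 13, 20), (p1, Xia, Vega, F, 2, 24, 24), (qa, Xia, Gamma, A, 7, 15, 34), (qa, Xia, Gamma, A, 7, 17, 1), (qa, Xia, Gamma, A, 7, 2, 17), (qa, Xia, Gamma, A, 7, 26, 24), (qa, Xia, Gamma, A, 7, 32, 32), (qa, Xia, Gamma, A, 7, 39, 36), (qa, Xia, Gamma, A, 7, 7, 15), (qa, Xia, Gamma, A, 7, 7, 31)}
Natural join on room: {(p1, Bo, Alpha, F, 9, 24, 24, 18), (p1, Kim, Argo, F, 8, 24, 24, 18), (p1, Lee, Beta, F, 3, 24, 24, 18), (p1, Sam, Delta, F, 7, 24, 24, 18), (p1, Xia, Vega, F, 2, 24, 24, 18), (qa, Xia, Gamma, A, 7, 15, 34, 11), (qa, Xia, Gamma, A, 7, 15, 34, 29), (qa, Xia, Gamma, A, 7, 7, 15, 17), (qa, Xia, Gamma, A, 7, 7, 15, 37), (qa, Xia, Gamma, A, 7, 7, 31, 17), (qa, Xia, Gamma, A, 7, 7, 31, 37)}
Filtering on tid ≤ room leaves {(p1, Bo, Alpha, F, 9, 24, 24, 18), (p1, Kim, Argo, F, 8, 24, 24, 18), (p1, Lee, Beta, F, 3, 24, 24, 18), (p1, Sam, Delta, F, 7, 24, 24, 18), (p1, Xia, Vega, F, 2, 24, 24, 18)}.
Projecting to grade, tid, sname: {(F, 24, Bo), (F, 24, Kim), (F, 24, Lee), (F, 24, Sam), (F, 24, Xia)}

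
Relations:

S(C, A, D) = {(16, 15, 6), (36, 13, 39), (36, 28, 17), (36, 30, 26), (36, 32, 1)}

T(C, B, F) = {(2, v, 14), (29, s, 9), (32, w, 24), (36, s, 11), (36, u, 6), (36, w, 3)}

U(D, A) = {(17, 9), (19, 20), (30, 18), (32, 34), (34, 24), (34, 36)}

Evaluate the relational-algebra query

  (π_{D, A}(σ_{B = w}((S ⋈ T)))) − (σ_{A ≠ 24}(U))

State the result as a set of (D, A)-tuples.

S ⋈ T (natural join on C): {(36, 13, 39, s, 11), (36, 13, 39, u, 6), (36, 13, 39, w, 3), (36, 28, 17, s, 11), (36, 28, 17, u, 6), (36, 28, 17, w, 3), (36, 30, 26, s, 11), (36, 30, 26, u, 6), (36, 30, 26, w, 3), (36, 32, 1, s, 11), (36, 32, 1, u, 6), (36, 32, 1, w, 3)}
Apply σ_{B = w}; surviving tuples: {(36, 13, 39, w, 3), (36, 28, 17, w, 3), (36, 30, 26, w, 3), (36, 32, 1, w, 3)}
π_{D, A} gives {(1, 32), (17, 28), (26, 30), (39, 13)}.
Apply σ_{A ≠ 24}; surviving tuples: {(17, 9), (19, 20), (30, 18), (32, 34), (34, 36)}
Taking the difference: {(1, 32), (17, 28), (26, 30), (39, 13)}

{(1, 32), (17, 28), (26, 30), (39, 13)}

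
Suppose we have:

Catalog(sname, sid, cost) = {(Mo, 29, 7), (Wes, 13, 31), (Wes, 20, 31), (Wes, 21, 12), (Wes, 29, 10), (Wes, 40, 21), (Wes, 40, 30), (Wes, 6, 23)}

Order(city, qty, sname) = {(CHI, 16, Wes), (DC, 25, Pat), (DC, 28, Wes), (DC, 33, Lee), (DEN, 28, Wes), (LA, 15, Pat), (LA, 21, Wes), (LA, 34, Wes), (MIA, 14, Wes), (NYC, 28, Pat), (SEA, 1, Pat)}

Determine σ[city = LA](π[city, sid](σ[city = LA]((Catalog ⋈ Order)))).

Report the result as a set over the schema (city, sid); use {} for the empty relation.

{(LA, 13), (LA, 20), (LA, 21), (LA, 29), (LA, 40), (LA, 6)}

Joining Catalog and Order on sname yields {(Wes, 13, 31, CHI, 16), (Wes, 13, 31, DC, 28), (Wes, 13, 31, DEN, 28), (Wes, 13, 31, LA, 21), (Wes, 13, 31, LA, 34), (Wes, 13, 31, MIA, 14), (Wes, 20, 31, CHI, 16), (Wes, 20, 31, DC, 28), (Wes, 20, 31, DEN, 28), (Wes, 20, 31, LA, 21), (Wes, 20, 31, LA, 34), (Wes, 20, 31, MIA, 14), (Wes, 21, 12, CHI, 16), (Wes, 21, 12, DC, 28), (Wes, 21, 12, DEN, 28), (Wes, 21, 12, LA, 21), (Wes, 21, 12, LA, 34), (Wes, 21, 12, MIA, 14), (Wes, 29, 10, CHI, 16), (Wes, 29, 10, DC, 28), (Wes, 29, 10, DEN, 28), (Wes, 29, 10, LA, 21), (Wes, 29, 10, LA, 34), (Wes, 29, 10, MIA, 14), (Wes, 40, 21, CHI, 16), (Wes, 40, 21, DC, 28), (Wes, 40, 21, DEN, 28), (Wes, 40, 21, LA, 21), (Wes, 40, 21, LA, 34), (Wes, 40, 21, MIA, 14), (Wes, 40, 30, CHI, 16), (Wes, 40, 30, DC, 28), (Wes, 40, 30, DEN, 28), (Wes, 40, 30, LA, 21), (Wes, 40, 30, LA, 34), (Wes, 40, 30, MIA, 14), (Wes, 6, 23, CHI, 16), (Wes, 6, 23, DC, 28), (Wes, 6, 23, DEN, 28), (Wes, 6, 23, LA, 21), (Wes, 6, 23, LA, 34), (Wes, 6, 23, MIA, 14)}.
σ[city = LA]: keep tuples satisfying city = LA → {(Wes, 13, 31, LA, 21), (Wes, 13, 31, LA, 34), (Wes, 20, 31, LA, 21), (Wes, 20, 31, LA, 34), (Wes, 21, 12, LA, 21), (Wes, 21, 12, LA, 34), (Wes, 29, 10, LA, 21), (Wes, 29, 10, LA, 34), (Wes, 40, 21, LA, 21), (Wes, 40, 21, LA, 34), (Wes, 40, 30, LA, 21), (Wes, 40, 30, LA, 34), (Wes, 6, 23, LA, 21), (Wes, 6, 23, LA, 34)}
Projecting to city, sid (8 duplicate(s) eliminated): {(LA, 13), (LA, 20), (LA, 21), (LA, 29), (LA, 40), (LA, 6)}
σ[city = LA]: keep tuples satisfying city = LA → {(LA, 13), (LA, 20), (LA, 21), (LA, 29), (LA, 40), (LA, 6)}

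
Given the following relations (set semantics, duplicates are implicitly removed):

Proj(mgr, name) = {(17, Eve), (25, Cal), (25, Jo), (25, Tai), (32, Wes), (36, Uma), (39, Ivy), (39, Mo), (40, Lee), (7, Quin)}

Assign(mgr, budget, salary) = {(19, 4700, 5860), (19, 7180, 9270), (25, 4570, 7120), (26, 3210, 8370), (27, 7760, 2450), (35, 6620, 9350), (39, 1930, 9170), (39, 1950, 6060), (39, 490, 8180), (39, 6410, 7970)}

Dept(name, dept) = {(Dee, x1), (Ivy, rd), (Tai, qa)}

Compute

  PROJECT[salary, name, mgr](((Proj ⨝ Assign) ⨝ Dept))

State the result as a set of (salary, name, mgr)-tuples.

{(6060, Ivy, 39), (7120, Tai, 25), (7970, Ivy, 39), (8180, Ivy, 39), (9170, Ivy, 39)}

Proj ⋈ Assign (natural join on mgr): {(25, Cal, 4570, 7120), (25, Jo, 4570, 7120), (25, Tai, 4570, 7120), (39, Ivy, 1930, 9170), (39, Ivy, 1950, 6060), (39, Ivy, 490, 8180), (39, Ivy, 6410, 7970), (39, Mo, 1930, 9170), (39, Mo, 1950, 6060), (39, Mo, 490, 8180), (39, Mo, 6410, 7970)}
(Proj ⨝ Assign) ⋈ Dept (natural join on name): {(25, Tai, 4570, 7120, qa), (39, Ivy, 1930, 9170, rd), (39, Ivy, 1950, 6060, rd), (39, Ivy, 490, 8180, rd), (39, Ivy, 6410, 7970, rd)}
Projecting to salary, name, mgr: {(6060, Ivy, 39), (7120, Tai, 25), (7970, Ivy, 39), (8180, Ivy, 39), (9170, Ivy, 39)}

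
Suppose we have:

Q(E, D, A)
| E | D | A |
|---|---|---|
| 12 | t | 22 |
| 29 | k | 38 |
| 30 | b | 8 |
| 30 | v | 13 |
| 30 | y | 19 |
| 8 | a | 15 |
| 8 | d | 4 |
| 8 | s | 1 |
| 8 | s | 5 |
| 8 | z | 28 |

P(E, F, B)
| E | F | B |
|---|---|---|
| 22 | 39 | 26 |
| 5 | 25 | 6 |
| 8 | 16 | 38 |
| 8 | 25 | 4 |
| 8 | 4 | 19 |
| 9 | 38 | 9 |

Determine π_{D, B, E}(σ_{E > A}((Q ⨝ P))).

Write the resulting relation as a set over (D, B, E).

{(d, 19, 8), (d, 38, 8), (d, 4, 8), (s, 19, 8), (s, 38, 8), (s, 4, 8)}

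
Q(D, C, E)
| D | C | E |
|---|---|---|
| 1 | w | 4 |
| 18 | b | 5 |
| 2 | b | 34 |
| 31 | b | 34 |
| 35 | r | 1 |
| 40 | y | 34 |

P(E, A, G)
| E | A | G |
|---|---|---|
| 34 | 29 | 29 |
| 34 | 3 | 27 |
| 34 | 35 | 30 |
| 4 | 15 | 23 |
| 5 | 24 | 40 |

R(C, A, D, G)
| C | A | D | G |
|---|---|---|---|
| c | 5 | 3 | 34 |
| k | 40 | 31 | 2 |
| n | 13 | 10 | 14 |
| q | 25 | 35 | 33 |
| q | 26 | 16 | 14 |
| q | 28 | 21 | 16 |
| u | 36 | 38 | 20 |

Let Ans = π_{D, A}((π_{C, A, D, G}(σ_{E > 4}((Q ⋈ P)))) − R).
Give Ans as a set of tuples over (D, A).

Natural join on E: {(1, w, 4, 15, 23), (18, b, 5, 24, 40), (2, b, 34, 29, 29), (2, b, 34, 3, 27), (2, b, 34, 35, 30), (31, b, 34, 29, 29), (31, b, 34, 3, 27), (31, b, 34, 35, 30), (40, y, 34, 29, 29), (40, y, 34, 3, 27), (40, y, 34, 35, 30)}
Selection E > 4: {(18, b, 5, 24, 40), (2, b, 34, 29, 29), (2, b, 34, 3, 27), (2, b, 34, 35, 30), (31, b, 34, 29, 29), (31, b, 34, 3, 27), (31, b, 34, 35, 30), (40, y, 34, 29, 29), (40, y, 34, 3, 27), (40, y, 34, 35, 30)}
π[C, A, D, G]: project onto (C, A, D, G) → {(b, 24, 18, 40), (b, 29, 2, 29), (b, 29, 31, 29), (b, 3, 2, 27), (b, 3, 31, 27), (b, 35, 2, 30), (b, 35, 31, 30), (y, 29, 40, 29), (y, 3, 40, 27), (y, 35, 40, 30)}
Taking the difference: {(b, 24, 18, 40), (b, 29, 2, 29), (b, 29, 31, 29), (b, 3, 2, 27), (b, 3, 31, 27), (b, 35, 2, 30), (b, 35, 31, 30), (y, 29, 40, 29), (y, 3, 40, 27), (y, 35, 40, 30)}
π[D, A]: project onto (D, A) → {(18, 24), (2, 29), (2, 3), (2, 35), (31, 29), (31, 3), (31, 35), (40, 29), (40, 3), (40, 35)}

{(18, 24), (2, 29), (2, 3), (2, 35), (31, 29), (31, 3), (31, 35), (40, 29), (40, 3), (40, 35)}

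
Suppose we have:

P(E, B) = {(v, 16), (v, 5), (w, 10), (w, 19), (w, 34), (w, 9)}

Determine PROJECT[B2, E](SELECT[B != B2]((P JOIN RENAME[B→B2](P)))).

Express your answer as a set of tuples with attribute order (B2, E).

ρ[B→B2]: schema becomes (E, B2); tuples unchanged.
P ⋈ RENAME[B→B2](P) (natural join on E): {(v, 16, 16), (v, 16, 5), (v, 5, 16), (v, 5, 5), (w, 10, 10), (w, 10, 19), (w, 10, 34), (w, 10, 9), (w, 19, 10), (w, 19, 19), (w, 19, 34), (w, 19, 9), (w, 34, 10), (w, 34, 19), (w, 34, 34), (w, 34, 9), (w, 9, 10), (w, 9, 19), (w, 9, 34), (w, 9, 9)}
Apply σ_{B != B2}; surviving tuples: {(v, 16, 5), (v, 5, 16), (w, 10, 19), (w, 10, 34), (w, 10, 9), (w, 19, 10), (w, 19, 34), (w, 19, 9), (w, 34, 10), (w, 34, 19), (w, 34, 9), (w, 9, 10), (w, 9, 19), (w, 9, 34)}
Projecting to B2, E (8 duplicate(s) eliminated): {(10, w), (16, v), (19, w), (34, w), (5, v), (9, w)}

{(10, w), (16, v), (19, w), (34, w), (5, v), (9, w)}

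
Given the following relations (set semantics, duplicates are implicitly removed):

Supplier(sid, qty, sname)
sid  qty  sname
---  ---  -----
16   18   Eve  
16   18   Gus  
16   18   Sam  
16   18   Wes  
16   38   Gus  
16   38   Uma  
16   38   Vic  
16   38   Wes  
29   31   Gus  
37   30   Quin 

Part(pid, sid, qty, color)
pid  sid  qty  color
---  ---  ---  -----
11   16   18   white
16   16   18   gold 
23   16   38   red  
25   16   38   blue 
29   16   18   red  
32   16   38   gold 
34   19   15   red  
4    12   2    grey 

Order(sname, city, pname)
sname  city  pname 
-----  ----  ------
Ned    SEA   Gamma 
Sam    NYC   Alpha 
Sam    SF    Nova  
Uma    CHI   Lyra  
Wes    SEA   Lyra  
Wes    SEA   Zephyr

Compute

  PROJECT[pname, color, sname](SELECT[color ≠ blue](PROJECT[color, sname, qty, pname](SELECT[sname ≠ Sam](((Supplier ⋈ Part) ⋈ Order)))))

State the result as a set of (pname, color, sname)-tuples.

{(Lyra, gold, Uma), (Lyra, gold, Wes), (Lyra, red, Uma), (Lyra, red, Wes), (Lyra, white, Wes), (Zephyr, gold, Wes), (Zephyr, red, Wes), (Zephyr, white, Wes)}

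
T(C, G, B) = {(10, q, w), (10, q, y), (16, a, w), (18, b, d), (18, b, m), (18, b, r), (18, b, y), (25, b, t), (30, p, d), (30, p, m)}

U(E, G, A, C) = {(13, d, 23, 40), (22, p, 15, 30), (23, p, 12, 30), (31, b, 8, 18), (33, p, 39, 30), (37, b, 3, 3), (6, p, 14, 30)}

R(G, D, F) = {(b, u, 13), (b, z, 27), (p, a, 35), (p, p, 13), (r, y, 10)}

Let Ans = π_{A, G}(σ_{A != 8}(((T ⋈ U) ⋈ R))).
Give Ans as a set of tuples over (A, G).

{(12, p), (14, p), (15, p), (39, p)}

T ⋈ U (natural join on C, G): {(18, b, d, 31, 8), (18, b, m, 31, 8), (18, b, r, 31, 8), (18, b, y, 31, 8), (30, p, d, 22, 15), (30, p, d, 23, 12), (30, p, d, 33, 39), (30, p, d, 6, 14), (30, p, m, 22, 15), (30, p, m, 23, 12), (30, p, m, 33, 39), (30, p, m, 6, 14)}
(T ⋈ U) ⋈ R (natural join on G): {(18, b, d, 31, 8, u, 13), (18, b, d, 31, 8, z, 27), (18, b, m, 31, 8, u, 13), (18, b, m, 31, 8, z, 27), (18, b, r, 31, 8, u, 13), (18, b, r, 31, 8, z, 27), (18, b, y, 31, 8, u, 13), (18, b, y, 31, 8, z, 27), (30, p, d, 22, 15, a, 35), (30, p, d, 22, 15, p, 13), (30, p, d, 23, 12, a, 35), (30, p, d, 23, 12, p, 13), (30, p, d, 33, 39, a, 35), (30, p, d, 33, 39, p, 13), (30, p, d, 6, 14, a, 35), (30, p, d, 6, 14, p, 13), (30, p, m, 22, 15, a, 35), (30, p, m, 22, 15, p, 13), (30, p, m, 23, 12, a, 35), (30, p, m, 23, 12, p, 13), (30, p, m, 33, 39, a, 35), (30, p, m, 33, 39, p, 13), (30, p, m, 6, 14, a, 35), (30, p, m, 6, 14, p, 13)}
Filtering on A != 8 leaves {(30, p, d, 22, 15, a, 35), (30, p, d, 22, 15, p, 13), (30, p, d, 23, 12, a, 35), (30, p, d, 23, 12, p, 13), (30, p, d, 33, 39, a, 35), (30, p, d, 33, 39, p, 13), (30, p, d, 6, 14, a, 35), (30, p, d, 6, 14, p, 13), (30, p, m, 22, 15, a, 35), (30, p, m, 22, 15, p, 13), (30, p, m, 23, 12, a, 35), (30, p, m, 23, 12, p, 13), (30, p, m, 33, 39, a, 35), (30, p, m, 33, 39, p, 13), (30, p, m, 6, 14, a, 35), (30, p, m, 6, 14, p, 13)}.
Keep only column(s) A, G (12 duplicate(s) eliminated): {(12, p), (14, p), (15, p), (39, p)}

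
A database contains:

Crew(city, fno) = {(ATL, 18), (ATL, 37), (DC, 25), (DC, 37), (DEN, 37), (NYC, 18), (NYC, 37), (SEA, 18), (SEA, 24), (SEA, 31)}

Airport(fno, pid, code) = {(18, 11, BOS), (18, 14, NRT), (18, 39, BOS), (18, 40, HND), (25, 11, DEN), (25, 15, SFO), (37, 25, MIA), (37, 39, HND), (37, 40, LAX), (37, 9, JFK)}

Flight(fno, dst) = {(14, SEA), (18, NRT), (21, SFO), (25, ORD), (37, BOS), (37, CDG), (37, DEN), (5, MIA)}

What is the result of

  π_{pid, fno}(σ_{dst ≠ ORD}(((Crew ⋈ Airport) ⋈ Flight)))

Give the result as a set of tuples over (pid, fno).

Joining Crew and Airport on fno yields {(ATL, 18, 11, BOS), (ATL, 18, 14, NRT), (ATL, 18, 39, BOS), (ATL, 18, 40, HND), (ATL, 37, 25, MIA), (ATL, 37, 39, HND), (ATL, 37, 40, LAX), (ATL, 37, 9, JFK), (DC, 25, 11, DEN), (DC, 25, 15, SFO), (DC, 37, 25, MIA), (DC, 37, 39, HND), (DC, 37, 40, LAX), (DC, 37, 9, JFK), (DEN, 37, 25, MIA), (DEN, 37, 39, HND), (DEN, 37, 40, LAX), (DEN, 37, 9, JFK), (NYC, 18, 11, BOS), (NYC, 18, 14, NRT), (NYC, 18, 39, BOS), (NYC, 18, 40, HND), (NYC, 37, 25, MIA), (NYC, 37, 39, HND), (NYC, 37, 40, LAX), (NYC, 37, 9, JFK), (SEA, 18, 11, BOS), (SEA, 18, 14, NRT), (SEA, 18, 39, BOS), (SEA, 18, 40, HND)}.
Joining (Crew ⋈ Airport) and Flight on fno yields {(ATL, 18, 11, BOS, NRT), (ATL, 18, 14, NRT, NRT), (ATL, 18, 39, BOS, NRT), (ATL, 18, 40, HND, NRT), (ATL, 37, 25, MIA, BOS), (ATL, 37, 25, MIA, CDG), (ATL, 37, 25, MIA, DEN), (ATL, 37, 39, HND, BOS), (ATL, 37, 39, HND, CDG), (ATL, 37, 39, HND, DEN), (ATL, 37, 40, LAX, BOS), (ATL, 37, 40, LAX, CDG), (ATL, 37, 40, LAX, DEN), (ATL, 37, 9, JFK, BOS), (ATL, 37, 9, JFK, CDG), (ATL, 37, 9, JFK, DEN), (DC, 25, 11, DEN, ORD), (DC, 25, 15, SFO, ORD), (DC, 37, 25, MIA, BOS), (DC, 37, 25, MIA, CDG), (DC, 37, 25, MIA, DEN), (DC, 37, 39, HND, BOS), (DC, 37, 39, HND, CDG), (DC, 37, 39, HND, DEN), (DC, 37, 40, LAX, BOS), (DC, 37, 40, LAX, CDG), (DC, 37, 40, LAX, DEN), (DC, 37, 9, JFK, BOS), (DC, 37, 9, JFK, CDG), (DC, 37, 9, JFK, DEN), (DEN, 37, 25, MIA, BOS), (DEN, 37, 25, MIA, CDG), (DEN, 37, 25, MIA, DEN), (DEN, 37, 39, HND, BOS), (DEN, 37, 39, HND, CDG), (DEN, 37, 39, HND, DEN), (DEN, 37, 40, LAX, BOS), (DEN, 37, 40, LAX, CDG), (DEN, 37, 40, LAX, DEN), (DEN, 37, 9, JFK, BOS), (DEN, 37, 9, JFK, CDG), (DEN, 37, 9, JFK, DEN), (NYC, 18, 11, BOS, NRT), (NYC, 18, 14, NRT, NRT), (NYC, 18, 39, BOS, NRT), (NYC, 18, 40, HND, NRT), (NYC, 37, 25, MIA, BOS), (NYC, 37, 25, MIA, CDG), (NYC, 37, 25, MIA, DEN), (NYC, 37, 39, HND, BOS), (NYC, 37, 39, HND, CDG), (NYC, 37, 39, HND, DEN), (NYC, 37, 40, LAX, BOS), (NYC, 37, 40, LAX, CDG), (NYC, 37, 40, LAX, DEN), (NYC, 37, 9, JFK, BOS), (NYC, 37, 9, JFK, CDG), (NYC, 37, 9, JFK, DEN), (SEA, 18, 11, BOS, NRT), (SEA, 18, 14, NRT, NRT), (SEA, 18, 39, BOS, NRT), (SEA, 18, 40, HND, NRT)}.
Apply σ_{dst ≠ ORD}; surviving tuples: {(ATL, 18, 11, BOS, NRT), (ATL, 18, 14, NRT, NRT), (ATL, 18, 39, BOS, NRT), (ATL, 18, 40, HND, NRT), (ATL, 37, 25, MIA, BOS), (ATL, 37, 25, MIA, CDG), (ATL, 37, 25, MIA, DEN), (ATL, 37, 39, HND, BOS), (ATL, 37, 39, HND, CDG), (ATL, 37, 39, HND, DEN), (ATL, 37, 40, LAX, BOS), (ATL, 37, 40, LAX, CDG), (ATL, 37, 40, LAX, DEN), (ATL, 37, 9, JFK, BOS), (ATL, 37, 9, JFK, CDG), (ATL, 37, 9, JFK, DEN), (DC, 37, 25, MIA, BOS), (DC, 37, 25, MIA, CDG), (DC, 37, 25, MIA, DEN), (DC, 37, 39, HND, BOS), (DC, 37, 39, HND, CDG), (DC, 37, 39, HND, DEN), (DC, 37, 40, LAX, BOS), (DC, 37, 40, LAX, CDG), (DC, 37, 40, LAX, DEN), (DC, 37, 9, JFK, BOS), (DC, 37, 9, JFK, CDG), (DC, 37, 9, JFK, DEN), (DEN, 37, 25, MIA, BOS), (DEN, 37, 25, MIA, CDG), (DEN, 37, 25, MIA, DEN), (DEN, 37, 39, HND, BOS), (DEN, 37, 39, HND, CDG), (DEN, 37, 39, HND, DEN), (DEN, 37, 40, LAX, BOS), (DEN, 37, 40, LAX, CDG), (DEN, 37, 40, LAX, DEN), (DEN, 37, 9, JFK, BOS), (DEN, 37, 9, JFK, CDG), (DEN, 37, 9, JFK, DEN), (NYC, 18, 11, BOS, NRT), (NYC, 18, 14, NRT, NRT), (NYC, 18, 39, BOS, NRT), (NYC, 18, 40, HND, NRT), (NYC, 37, 25, MIA, BOS), (NYC, 37, 25, MIA, CDG), (NYC, 37, 25, MIA, DEN), (NYC, 37, 39, HND, BOS), (NYC, 37, 39, HND, CDG), (NYC, 37, 39, HND, DEN), (NYC, 37, 40, LAX, BOS), (NYC, 37, 40, LAX, CDG), (NYC, 37, 40, LAX, DEN), (NYC, 37, 9, JFK, BOS), (NYC, 37, 9, JFK, CDG), (NYC, 37, 9, JFK, DEN), (SEA, 18, 11, BOS, NRT), (SEA, 18, 14, NRT, NRT), (SEA, 18, 39, BOS, NRT), (SEA, 18, 40, HND, NRT)}
Keep only column(s) pid, fno (52 duplicate(s) eliminated): {(11, 18), (14, 18), (25, 37), (39, 18), (39, 37), (40, 18), (40, 37), (9, 37)}

{(11, 18), (14, 18), (25, 37), (39, 18), (39, 37), (40, 18), (40, 37), (9, 37)}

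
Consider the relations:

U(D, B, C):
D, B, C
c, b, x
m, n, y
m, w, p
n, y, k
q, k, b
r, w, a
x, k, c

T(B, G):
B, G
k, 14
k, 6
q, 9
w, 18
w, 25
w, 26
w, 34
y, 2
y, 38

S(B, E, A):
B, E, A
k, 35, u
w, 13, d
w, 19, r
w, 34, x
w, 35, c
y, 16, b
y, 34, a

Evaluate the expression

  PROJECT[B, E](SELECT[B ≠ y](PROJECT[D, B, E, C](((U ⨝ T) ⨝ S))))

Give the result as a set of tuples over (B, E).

{(k, 35), (w, 13), (w, 19), (w, 34), (w, 35)}

Joining U and T on B yields {(m, w, p, 18), (m, w, p, 25), (m, w, p, 26), (m, w, p, 34), (n, y, k, 2), (n, y, k, 38), (q, k, b, 14), (q, k, b, 6), (r, w, a, 18), (r, w, a, 25), (r, w, a, 26), (r, w, a, 34), (x, k, c, 14), (x, k, c, 6)}.
Joining (U ⨝ T) and S on B yields {(m, w, p, 18, 13, d), (m, w, p, 18, 19, r), (m, w, p, 18, 34, x), (m, w, p, 18, 35, c), (m, w, p, 25, 13, d), (m, w, p, 25, 19, r), (m, w, p, 25, 34, x), (m, w, p, 25, 35, c), (m, w, p, 26, 13, d), (m, w, p, 26, 19, r), (m, w, p, 26, 34, x), (m, w, p, 26, 35, c), (m, w, p, 34, 13, d), (m, w, p, 34, 19, r), (m, w, p, 34, 34, x), (m, w, p, 34, 35, c), (n, y, k, 2, 16, b), (n, y, k, 2, 34, a), (n, y, k, 38, 16, b), (n, y, k, 38, 34, a), (q, k, b, 14, 35, u), (q, k, b, 6, 35, u), (r, w, a, 18, 13, d), (r, w, a, 18, 19, r), (r, w, a, 18, 34, x), (r, w, a, 18, 35, c), (r, w, a, 25, 13, d), (r, w, a, 25, 19, r), (r, w, a, 25, 34, x), (r, w, a, 25, 35, c), (r, w, a, 26, 13, d), (r, w, a, 26, 19, r), (r, w, a, 26, 34, x), (r, w, a, 26, 35, c), (r, w, a, 34, 13, d), (r, w, a, 34, 19, r), (r, w, a, 34, 34, x), (r, w, a, 34, 35, c), (x, k, c, 14, 35, u), (x, k, c, 6, 35, u)}.
π_{D, B, E, C} gives {(m, w, 13, p), (m, w, 19, p), (m, w, 34, p), (m, w, 35, p), (n, y, 16, k), (n, y, 34, k), (q, k, 35, b), (r, w, 13, a), (r, w, 19, a), (r, w, 34, a), (r, w, 35, a), (x, k, 35, c)} (28 duplicate(s) eliminated).
σ[B ≠ y]: keep tuples satisfying B ≠ y → {(m, w, 13, p), (m, w, 19, p), (m, w, 34, p), (m, w, 35, p), (q, k, 35, b), (r, w, 13, a), (r, w, 19, a), (r, w, 34, a), (r, w, 35, a), (x, k, 35, c)}
π_{B, E} gives {(k, 35), (w, 13), (w, 19), (w, 34), (w, 35)} (5 duplicate(s) eliminated).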